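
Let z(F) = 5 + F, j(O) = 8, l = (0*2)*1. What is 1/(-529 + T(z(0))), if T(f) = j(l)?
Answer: -1/521 ≈ -0.0019194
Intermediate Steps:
l = 0 (l = 0*1 = 0)
T(f) = 8
1/(-529 + T(z(0))) = 1/(-529 + 8) = 1/(-521) = -1/521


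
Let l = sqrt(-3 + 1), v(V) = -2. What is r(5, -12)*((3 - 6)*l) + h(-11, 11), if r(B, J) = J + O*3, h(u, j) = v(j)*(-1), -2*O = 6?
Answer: 2 + 63*I*sqrt(2) ≈ 2.0 + 89.095*I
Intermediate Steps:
O = -3 (O = -1/2*6 = -3)
l = I*sqrt(2) (l = sqrt(-2) = I*sqrt(2) ≈ 1.4142*I)
h(u, j) = 2 (h(u, j) = -2*(-1) = 2)
r(B, J) = -9 + J (r(B, J) = J - 3*3 = J - 9 = -9 + J)
r(5, -12)*((3 - 6)*l) + h(-11, 11) = (-9 - 12)*((3 - 6)*(I*sqrt(2))) + 2 = -(-63)*I*sqrt(2) + 2 = 63*I*sqrt(2) + 2 = 2 + 63*I*sqrt(2)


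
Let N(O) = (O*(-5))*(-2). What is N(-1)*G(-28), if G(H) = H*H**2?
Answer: 219520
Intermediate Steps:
N(O) = 10*O (N(O) = -5*O*(-2) = 10*O)
G(H) = H**3
N(-1)*G(-28) = (10*(-1))*(-28)**3 = -10*(-21952) = 219520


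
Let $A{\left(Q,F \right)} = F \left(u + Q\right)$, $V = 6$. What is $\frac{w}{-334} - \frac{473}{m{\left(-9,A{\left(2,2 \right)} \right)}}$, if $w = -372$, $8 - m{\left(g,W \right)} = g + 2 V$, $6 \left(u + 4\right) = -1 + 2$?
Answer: $- \frac{78061}{835} \approx -93.486$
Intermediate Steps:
$u = - \frac{23}{6}$ ($u = -4 + \frac{-1 + 2}{6} = -4 + \frac{1}{6} \cdot 1 = -4 + \frac{1}{6} = - \frac{23}{6} \approx -3.8333$)
$A{\left(Q,F \right)} = F \left(- \frac{23}{6} + Q\right)$
$m{\left(g,W \right)} = -4 - g$ ($m{\left(g,W \right)} = 8 - \left(g + 2 \cdot 6\right) = 8 - \left(g + 12\right) = 8 - \left(12 + g\right) = -4 - g$)
$\frac{w}{-334} - \frac{473}{m{\left(-9,A{\left(2,2 \right)} \right)}} = - \frac{372}{-334} - \frac{473}{-4 - -9} = \left(-372\right) \left(- \frac{1}{334}\right) - \frac{473}{-4 + 9} = \frac{186}{167} - \frac{473}{5} = - \frac{78061}{835}$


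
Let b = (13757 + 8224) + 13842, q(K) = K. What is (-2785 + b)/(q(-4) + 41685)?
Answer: 33038/41681 ≈ 0.79264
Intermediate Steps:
b = 35823 (b = 21981 + 13842 = 35823)
(-2785 + b)/(q(-4) + 41685) = (-2785 + 35823)/(-4 + 41685) = 33038/41681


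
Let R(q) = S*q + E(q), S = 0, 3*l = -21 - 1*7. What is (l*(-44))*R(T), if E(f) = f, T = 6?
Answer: 2464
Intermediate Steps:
l = -28/3 (l = (-21 - 1*7)/3 = (-21 - 7)/3 = (⅓)*(-28) = -28/3 ≈ -9.3333)
R(q) = q (R(q) = 0*q + q = 0 + q = q)
(l*(-44))*R(T) = -28/3*(-44)*6 = (1232/3)*6 = 2464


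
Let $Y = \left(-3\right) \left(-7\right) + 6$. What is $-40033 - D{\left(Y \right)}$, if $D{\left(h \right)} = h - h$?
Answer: $-40033$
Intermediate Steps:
$Y = 27$ ($Y = 21 + 6 = 27$)
$D{\left(h \right)} = 0$
$-40033 - D{\left(Y \right)} = -40033 - 0 = -40033 + 0 = -40033$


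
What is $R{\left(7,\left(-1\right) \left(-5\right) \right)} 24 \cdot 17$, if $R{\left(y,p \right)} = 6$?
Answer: $2448$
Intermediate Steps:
$R{\left(7,\left(-1\right) \left(-5\right) \right)} 24 \cdot 17 = 6 \cdot 24 \cdot 17 = 144 \cdot 17 = 2448$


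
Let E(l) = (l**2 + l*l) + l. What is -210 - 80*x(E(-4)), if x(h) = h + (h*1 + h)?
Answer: -6930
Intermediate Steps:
E(l) = l + 2*l**2 (E(l) = (l**2 + l**2) + l = 2*l**2 + l = l + 2*l**2)
x(h) = 3*h (x(h) = h + (h + h) = h + 2*h = 3*h)
-210 - 80*x(E(-4)) = -210 - 240*(-4*(1 + 2*(-4))) = -210 - 240*(-4*(1 - 8)) = -210 - 240*(-4*(-7)) = -210 - 240*28 = -210 - 80*84 = -210 - 6720 = -6930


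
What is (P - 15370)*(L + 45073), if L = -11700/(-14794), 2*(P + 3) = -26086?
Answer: -728784782592/569 ≈ -1.2808e+9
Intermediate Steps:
P = -13046 (P = -3 + (½)*(-26086) = -3 - 13043 = -13046)
L = 450/569 (L = -11700*(-1/14794) = 450/569 ≈ 0.79086)
(P - 15370)*(L + 45073) = (-13046 - 15370)*(450/569 + 45073) = -28416*25646987/569 = -728784782592/569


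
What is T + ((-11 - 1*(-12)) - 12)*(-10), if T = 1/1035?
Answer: 113851/1035 ≈ 110.00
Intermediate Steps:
T = 1/1035 ≈ 0.00096618
T + ((-11 - 1*(-12)) - 12)*(-10) = 1/1035 + ((-11 - 1*(-12)) - 12)*(-10) = 1/1035 + ((-11 + 12) - 12)*(-10) = 1/1035 + (1 - 12)*(-10) = 1/1035 - 11*(-10) = 1/1035 + 110 = 113851/1035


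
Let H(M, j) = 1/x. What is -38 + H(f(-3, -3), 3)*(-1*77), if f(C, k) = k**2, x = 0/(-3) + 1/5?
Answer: -423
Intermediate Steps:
x = 1/5 (x = 0*(-1/3) + 1*(1/5) = 0 + 1/5 = 1/5 ≈ 0.20000)
H(M, j) = 5 (H(M, j) = 1/(1/5) = 5)
-38 + H(f(-3, -3), 3)*(-1*77) = -38 + 5*(-1*77) = -38 + 5*(-77) = -38 - 385 = -423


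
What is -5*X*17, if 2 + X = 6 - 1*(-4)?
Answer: -680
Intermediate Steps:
X = 8 (X = -2 + (6 - 1*(-4)) = -2 + (6 + 4) = -2 + 10 = 8)
-5*X*17 = -5*8*17 = -40*17 = -680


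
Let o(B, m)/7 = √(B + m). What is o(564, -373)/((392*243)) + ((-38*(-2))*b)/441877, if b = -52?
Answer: -3952/441877 + √191/13608 ≈ -0.0079281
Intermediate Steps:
o(B, m) = 7*√(B + m)
o(564, -373)/((392*243)) + ((-38*(-2))*b)/441877 = (7*√(564 - 373))/((392*243)) + (-38*(-2)*(-52))/441877 = (7*√191)/95256 + (76*(-52))*(1/441877) = (7*√191)*(1/95256) - 3952*1/441877 = √191/13608 - 3952/441877 = -3952/441877 + √191/13608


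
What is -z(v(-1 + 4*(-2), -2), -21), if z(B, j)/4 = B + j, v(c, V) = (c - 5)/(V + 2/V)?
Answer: 196/3 ≈ 65.333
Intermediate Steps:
v(c, V) = (-5 + c)/(V + 2/V)
z(B, j) = 4*B + 4*j (z(B, j) = 4*(B + j) = 4*B + 4*j)
-z(v(-1 + 4*(-2), -2), -21) = -(4*(-2*(-5 + (-1 + 4*(-2)))/(2 + (-2)**2)) + 4*(-21)) = -(4*(-2*(-5 + (-1 - 8))/(2 + 4)) - 84) = -(4*(-2*(-5 - 9)/6) - 84) = -(4*(-2*1/6*(-14)) - 84) = -(4*(14/3) - 84) = -(56/3 - 84) = -1*(-196/3) = 196/3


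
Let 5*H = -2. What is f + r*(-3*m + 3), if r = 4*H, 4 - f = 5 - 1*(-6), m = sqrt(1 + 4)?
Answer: -59/5 + 24*sqrt(5)/5 ≈ -1.0669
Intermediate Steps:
m = sqrt(5) ≈ 2.2361
H = -2/5 (H = (1/5)*(-2) = -2/5 ≈ -0.40000)
f = -7 (f = 4 - (5 - 1*(-6)) = 4 - (5 + 6) = 4 - 1*11 = 4 - 11 = -7)
r = -8/5 (r = 4*(-2/5) = -8/5 ≈ -1.6000)
f + r*(-3*m + 3) = -7 - 8*(-3*sqrt(5) + 3)/5 = -7 - 8*(3 - 3*sqrt(5))/5 = -7 + (-24/5 + 24*sqrt(5)/5) = -59/5 + 24*sqrt(5)/5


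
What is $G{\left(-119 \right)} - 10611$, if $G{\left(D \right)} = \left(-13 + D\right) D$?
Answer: $5097$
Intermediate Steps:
$G{\left(D \right)} = D \left(-13 + D\right)$
$G{\left(-119 \right)} - 10611 = - 119 \left(-13 - 119\right) - 10611 = \left(-119\right) \left(-132\right) - 10611 = 15708 - 10611 = 5097$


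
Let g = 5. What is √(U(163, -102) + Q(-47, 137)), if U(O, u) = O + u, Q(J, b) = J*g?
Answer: I*√174 ≈ 13.191*I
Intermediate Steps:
Q(J, b) = 5*J (Q(J, b) = J*5 = 5*J)
√(U(163, -102) + Q(-47, 137)) = √((163 - 102) + 5*(-47)) = √(61 - 235) = √(-174) = I*√174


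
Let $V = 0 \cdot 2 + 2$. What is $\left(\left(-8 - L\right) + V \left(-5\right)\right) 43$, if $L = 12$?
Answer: $-1290$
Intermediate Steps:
$V = 2$ ($V = 0 + 2 = 2$)
$\left(\left(-8 - L\right) + V \left(-5\right)\right) 43 = \left(\left(-8 - 12\right) + 2 \left(-5\right)\right) 43 = \left(\left(-8 - 12\right) - 10\right) 43 = \left(-20 - 10\right) 43 = \left(-30\right) 43 = -1290$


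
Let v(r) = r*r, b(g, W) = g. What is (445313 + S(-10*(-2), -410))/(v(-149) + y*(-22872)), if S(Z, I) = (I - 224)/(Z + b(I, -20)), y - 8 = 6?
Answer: -86836352/58111365 ≈ -1.4943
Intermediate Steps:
y = 14 (y = 8 + 6 = 14)
v(r) = r²
S(Z, I) = (-224 + I)/(I + Z) (S(Z, I) = (I - 224)/(Z + I) = (-224 + I)/(I + Z))
(445313 + S(-10*(-2), -410))/(v(-149) + y*(-22872)) = (445313 + (-224 - 410)/(-410 - 10*(-2)))/((-149)² + 14*(-22872)) = (445313 - 634/(-410 + 20))/(22201 - 320208) = (445313 - 634/(-390))/(-298007) = (445313 - 1/390*(-634))*(-1/298007) = (445313 + 317/195)*(-1/298007) = (86836352/195)*(-1/298007) = -86836352/58111365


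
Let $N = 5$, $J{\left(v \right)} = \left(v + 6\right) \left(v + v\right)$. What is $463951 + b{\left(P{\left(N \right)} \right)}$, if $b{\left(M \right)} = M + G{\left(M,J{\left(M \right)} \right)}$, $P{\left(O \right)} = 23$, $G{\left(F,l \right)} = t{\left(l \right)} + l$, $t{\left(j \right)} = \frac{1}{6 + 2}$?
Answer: $\frac{3722465}{8} \approx 4.6531 \cdot 10^{5}$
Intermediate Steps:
$J{\left(v \right)} = 2 v \left(6 + v\right)$ ($J{\left(v \right)} = \left(6 + v\right) 2 v = 2 v \left(6 + v\right)$)
$t{\left(j \right)} = \frac{1}{8}$
$G{\left(F,l \right)} = \frac{1}{8} + l$
$b{\left(M \right)} = \frac{1}{8} + M + 2 M \left(6 + M\right)$ ($b{\left(M \right)} = M + \left(\frac{1}{8} + 2 M \left(6 + M\right)\right) = \frac{1}{8} + M + 2 M \left(6 + M\right)$)
$463951 + b{\left(P{\left(N \right)} \right)} = 463951 + \left(\frac{1}{8} + 2 \cdot 23^{2} + 13 \cdot 23\right) = 463951 + \left(\frac{1}{8} + 2 \cdot 529 + 299\right) = 463951 + \left(\frac{1}{8} + 1058 + 299\right) = 463951 + \frac{10857}{8} = \frac{3722465}{8}$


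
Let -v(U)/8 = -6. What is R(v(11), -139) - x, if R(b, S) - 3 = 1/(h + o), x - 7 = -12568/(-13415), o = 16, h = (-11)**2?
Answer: -9059821/1837855 ≈ -4.9296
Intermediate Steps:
h = 121
v(U) = 48 (v(U) = -8*(-6) = 48)
x = 106473/13415 (x = 7 - 12568/(-13415) = 7 - 12568*(-1/13415) = 7 + 12568/13415 = 106473/13415 ≈ 7.9369)
R(b, S) = 412/137 (R(b, S) = 3 + 1/(121 + 16) = 3 + 1/137 = 412/137)
R(v(11), -139) - x = 412/137 - 1*106473/13415 = 412/137 - 106473/13415 = -9059821/1837855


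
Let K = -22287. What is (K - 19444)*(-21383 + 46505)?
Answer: -1048366182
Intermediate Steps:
(K - 19444)*(-21383 + 46505) = (-22287 - 19444)*(-21383 + 46505) = -41731*25122 = -1048366182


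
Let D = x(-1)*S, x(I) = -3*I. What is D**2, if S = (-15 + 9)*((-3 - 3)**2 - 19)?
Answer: 93636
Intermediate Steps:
S = -102 (S = -6*((-6)**2 - 19) = -6*(36 - 19) = -6*17 = -102)
D = -306 (D = -3*(-1)*(-102) = 3*(-102) = -306)
D**2 = (-306)**2 = 93636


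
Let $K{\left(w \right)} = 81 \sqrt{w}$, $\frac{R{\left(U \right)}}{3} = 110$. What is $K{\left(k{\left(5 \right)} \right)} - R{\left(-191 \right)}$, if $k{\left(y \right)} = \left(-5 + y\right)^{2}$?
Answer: $-330$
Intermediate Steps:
$R{\left(U \right)} = 330$ ($R{\left(U \right)} = 3 \cdot 110 = 330$)
$K{\left(k{\left(5 \right)} \right)} - R{\left(-191 \right)} = 81 \sqrt{\left(-5 + 5\right)^{2}} - 330 = 81 \sqrt{0^{2}} - 330 = 81 \sqrt{0} - 330 = 81 \cdot 0 - 330 = 0 - 330 = -330$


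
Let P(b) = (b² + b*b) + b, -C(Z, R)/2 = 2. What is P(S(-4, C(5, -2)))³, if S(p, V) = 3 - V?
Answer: 1157625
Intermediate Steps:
C(Z, R) = -4 (C(Z, R) = -2*2 = -4)
P(b) = b + 2*b² (P(b) = (b² + b²) + b = 2*b² + b = b + 2*b²)
P(S(-4, C(5, -2)))³ = ((3 - 1*(-4))*(1 + 2*(3 - 1*(-4))))³ = ((3 + 4)*(1 + 2*(3 + 4)))³ = (7*(1 + 2*7))³ = (7*(1 + 14))³ = (7*15)³ = 105³ = 1157625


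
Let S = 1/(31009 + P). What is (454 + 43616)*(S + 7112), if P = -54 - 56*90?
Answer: 1624486137534/5183 ≈ 3.1343e+8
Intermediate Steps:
P = -5094 (P = -54 - 5040 = -5094)
S = 1/25915 (S = 1/(31009 - 5094) = 1/25915 ≈ 3.8588e-5)
(454 + 43616)*(S + 7112) = (454 + 43616)*(1/25915 + 7112) = 44070*(184307481/25915) = 1624486137534/5183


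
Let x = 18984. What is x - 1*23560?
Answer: -4576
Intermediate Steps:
x - 1*23560 = 18984 - 1*23560 = 18984 - 23560 = -4576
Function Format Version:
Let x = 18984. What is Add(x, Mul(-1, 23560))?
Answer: -4576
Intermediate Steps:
Add(x, Mul(-1, 23560)) = Add(18984, Mul(-1, 23560)) = Add(18984, -23560) = -4576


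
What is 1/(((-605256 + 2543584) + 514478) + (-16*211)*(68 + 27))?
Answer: 1/2132086 ≈ 4.6902e-7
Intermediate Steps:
1/(((-605256 + 2543584) + 514478) + (-16*211)*(68 + 27)) = 1/((1938328 + 514478) - 3376*95) = 1/(2452806 - 320720) = 1/2132086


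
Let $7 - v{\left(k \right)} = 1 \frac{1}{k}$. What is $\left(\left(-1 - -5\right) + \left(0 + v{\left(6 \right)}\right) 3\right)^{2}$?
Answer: $\frac{2401}{4} \approx 600.25$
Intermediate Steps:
$v{\left(k \right)} = 7 - \frac{1}{k}$ ($v{\left(k \right)} = 7 - 1 \frac{1}{k} = 7 - \frac{1}{k}$)
$\left(\left(-1 - -5\right) + \left(0 + v{\left(6 \right)}\right) 3\right)^{2} = \left(\left(-1 - -5\right) + \left(0 + \left(7 - \frac{1}{6}\right)\right) 3\right)^{2} = \left(\left(-1 + 5\right) + \left(0 + \left(7 - \frac{1}{6}\right)\right) 3\right)^{2} = \left(4 + \left(0 + \left(7 - \frac{1}{6}\right)\right) 3\right)^{2} = \left(4 + \left(0 + \frac{41}{6}\right) 3\right)^{2} = \left(4 + \frac{41}{6} \cdot 3\right)^{2} = \left(4 + \frac{41}{2}\right)^{2} = \left(\frac{49}{2}\right)^{2} = \frac{2401}{4}$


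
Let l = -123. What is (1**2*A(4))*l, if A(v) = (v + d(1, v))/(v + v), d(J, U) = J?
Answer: -615/8 ≈ -76.875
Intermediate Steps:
A(v) = (1 + v)/(2*v) (A(v) = (v + 1)/(v + v) = (1 + v)/((2*v)) = (1 + v)*(1/(2*v)) = (1 + v)/(2*v))
(1**2*A(4))*l = (1**2*((1/2)*(1 + 4)/4))*(-123) = (1*((1/2)*(1/4)*5))*(-123) = (1*(5/8))*(-123) = (5/8)*(-123) = -615/8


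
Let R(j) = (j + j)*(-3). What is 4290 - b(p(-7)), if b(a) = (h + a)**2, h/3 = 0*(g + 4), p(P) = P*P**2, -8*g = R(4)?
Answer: -113359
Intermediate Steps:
R(j) = -6*j (R(j) = (2*j)*(-3) = -6*j)
g = 3 (g = -(-3)*4/4 = -1/8*(-24) = 3)
p(P) = P**3
h = 0 (h = 3*(0*(3 + 4)) = 3*(0*7) = 3*0 = 0)
b(a) = a**2 (b(a) = (0 + a)**2 = a**2)
4290 - b(p(-7)) = 4290 - ((-7)**3)**2 = 4290 - 1*(-343)**2 = 4290 - 1*117649 = 4290 - 117649 = -113359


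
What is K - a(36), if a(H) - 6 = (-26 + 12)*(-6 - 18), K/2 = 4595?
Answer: 8848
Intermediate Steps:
K = 9190 (K = 2*4595 = 9190)
a(H) = 342 (a(H) = 6 + (-26 + 12)*(-6 - 18) = 6 - 14*(-24) = 6 + 336 = 342)
K - a(36) = 9190 - 1*342 = 9190 - 342 = 8848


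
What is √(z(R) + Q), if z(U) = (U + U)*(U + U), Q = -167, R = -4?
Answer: I*√103 ≈ 10.149*I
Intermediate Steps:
z(U) = 4*U² (z(U) = (2*U)*(2*U) = 4*U²)
√(z(R) + Q) = √(4*(-4)² - 167) = √(4*16 - 167) = √(64 - 167) = √(-103) = I*√103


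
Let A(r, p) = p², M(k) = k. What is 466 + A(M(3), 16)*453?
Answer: 116434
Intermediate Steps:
466 + A(M(3), 16)*453 = 466 + 16²*453 = 466 + 256*453 = 466 + 115968 = 116434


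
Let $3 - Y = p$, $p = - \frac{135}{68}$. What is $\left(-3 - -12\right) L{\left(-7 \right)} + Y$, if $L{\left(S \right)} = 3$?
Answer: $\frac{2175}{68} \approx 31.985$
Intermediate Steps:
$p = - \frac{135}{68}$ ($p = \left(-135\right) \frac{1}{68} = - \frac{135}{68} \approx -1.9853$)
$Y = \frac{339}{68}$ ($Y = 3 - - \frac{135}{68} = 3 + \frac{135}{68} = \frac{339}{68} \approx 4.9853$)
$\left(-3 - -12\right) L{\left(-7 \right)} + Y = \left(-3 - -12\right) 3 + \frac{339}{68} = \left(-3 + 12\right) 3 + \frac{339}{68} = 9 \cdot 3 + \frac{339}{68} = 27 + \frac{339}{68} = \frac{2175}{68}$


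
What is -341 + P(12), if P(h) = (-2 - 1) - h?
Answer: -356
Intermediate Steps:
P(h) = -3 - h
-341 + P(12) = -341 + (-3 - 1*12) = -341 + (-3 - 12) = -341 - 15 = -356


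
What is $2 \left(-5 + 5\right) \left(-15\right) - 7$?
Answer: $-7$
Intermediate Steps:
$2 \left(-5 + 5\right) \left(-15\right) - 7 = 2 \cdot 0 \left(-15\right) - 7 = 0 \left(-15\right) - 7 = 0 - 7 = -7$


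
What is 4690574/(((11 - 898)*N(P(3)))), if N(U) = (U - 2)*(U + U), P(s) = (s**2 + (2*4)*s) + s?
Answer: -2345287/1085688 ≈ -2.1602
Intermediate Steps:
P(s) = s**2 + 9*s (P(s) = (s**2 + 8*s) + s = s**2 + 9*s)
N(U) = 2*U*(-2 + U) (N(U) = (-2 + U)*(2*U) = 2*U*(-2 + U))
4690574/(((11 - 898)*N(P(3)))) = 4690574/(((11 - 898)*(2*(3*(9 + 3))*(-2 + 3*(9 + 3))))) = 4690574/((-1774*3*12*(-2 + 3*12))) = 4690574/((-1774*36*(-2 + 36))) = 4690574/((-1774*36*34)) = 4690574/((-887*2448)) = 4690574/(-2171376) = 4690574*(-1/2171376) = -2345287/1085688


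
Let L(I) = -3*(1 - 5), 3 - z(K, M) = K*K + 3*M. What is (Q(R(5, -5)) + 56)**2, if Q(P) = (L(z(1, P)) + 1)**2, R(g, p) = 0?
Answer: 50625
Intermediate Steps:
z(K, M) = 3 - K**2 - 3*M (z(K, M) = 3 - (K*K + 3*M) = 3 - (K**2 + 3*M) = 3 + (-K**2 - 3*M) = 3 - K**2 - 3*M)
L(I) = 12 (L(I) = -3*(-4) = 12)
Q(P) = 169 (Q(P) = (12 + 1)**2 = 13**2 = 169)
(Q(R(5, -5)) + 56)**2 = (169 + 56)**2 = 225**2 = 50625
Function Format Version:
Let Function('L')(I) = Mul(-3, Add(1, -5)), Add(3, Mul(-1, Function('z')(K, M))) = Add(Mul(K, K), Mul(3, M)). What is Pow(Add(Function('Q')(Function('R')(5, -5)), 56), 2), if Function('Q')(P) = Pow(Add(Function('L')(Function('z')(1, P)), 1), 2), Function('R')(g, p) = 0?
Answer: 50625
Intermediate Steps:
Function('z')(K, M) = Add(3, Mul(-1, Pow(K, 2)), Mul(-3, M)) (Function('z')(K, M) = Add(3, Mul(-1, Add(Mul(K, K), Mul(3, M)))) = Add(3, Mul(-1, Add(Pow(K, 2), Mul(3, M)))) = Add(3, Add(Mul(-1, Pow(K, 2)), Mul(-3, M))) = Add(3, Mul(-1, Pow(K, 2)), Mul(-3, M)))
Function('L')(I) = 12 (Function('L')(I) = Mul(-3, -4) = 12)
Function('Q')(P) = 169 (Function('Q')(P) = Pow(Add(12, 1), 2) = Pow(13, 2) = 169)
Pow(Add(Function('Q')(Function('R')(5, -5)), 56), 2) = Pow(Add(169, 56), 2) = Pow(225, 2) = 50625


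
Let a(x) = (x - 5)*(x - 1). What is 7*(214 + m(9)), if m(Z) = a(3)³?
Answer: 1050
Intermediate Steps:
a(x) = (-1 + x)*(-5 + x) (a(x) = (-5 + x)*(-1 + x) = (-1 + x)*(-5 + x))
m(Z) = -64 (m(Z) = (5 + 3² - 6*3)³ = (5 + 9 - 18)³ = (-4)³ = -64)
7*(214 + m(9)) = 7*(214 - 64) = 7*150 = 1050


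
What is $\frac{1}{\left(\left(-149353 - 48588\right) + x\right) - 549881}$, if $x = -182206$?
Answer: $- \frac{1}{930028} \approx -1.0752 \cdot 10^{-6}$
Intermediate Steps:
$\frac{1}{\left(\left(-149353 - 48588\right) + x\right) - 549881} = \frac{1}{\left(\left(-149353 - 48588\right) - 182206\right) - 549881} = \frac{1}{\left(-197941 - 182206\right) - 549881} = \frac{1}{-380147 - 549881} = \frac{1}{-930028} = - \frac{1}{930028}$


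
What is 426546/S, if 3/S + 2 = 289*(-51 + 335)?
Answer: 11669445468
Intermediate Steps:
S = 1/27358 (S = 3/(-2 + 289*(-51 + 335)) = 3/(-2 + 289*284) = 3/(-2 + 82076) = 3/82074 = 3*(1/82074) = 1/27358 ≈ 3.6552e-5)
426546/S = 426546/(1/27358) = 426546*27358 = 11669445468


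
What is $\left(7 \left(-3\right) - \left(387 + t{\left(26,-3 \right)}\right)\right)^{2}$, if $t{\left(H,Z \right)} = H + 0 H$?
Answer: $188356$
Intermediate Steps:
$t{\left(H,Z \right)} = H$ ($t{\left(H,Z \right)} = H + 0 = H$)
$\left(7 \left(-3\right) - \left(387 + t{\left(26,-3 \right)}\right)\right)^{2} = \left(7 \left(-3\right) - 413\right)^{2} = \left(-21 - 413\right)^{2} = \left(-434\right)^{2} = 188356$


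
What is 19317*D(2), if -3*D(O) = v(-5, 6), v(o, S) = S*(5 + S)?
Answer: -424974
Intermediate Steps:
D(O) = -22 (D(O) = -2*(5 + 6) = -2*11 = -⅓*66 = -22)
19317*D(2) = 19317*(-22) = -424974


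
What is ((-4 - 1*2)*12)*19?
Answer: -1368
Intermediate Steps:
((-4 - 1*2)*12)*19 = ((-4 - 2)*12)*19 = -6*12*19 = -72*19 = -1368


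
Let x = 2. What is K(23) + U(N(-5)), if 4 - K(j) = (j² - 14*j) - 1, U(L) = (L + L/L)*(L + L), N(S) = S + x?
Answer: -190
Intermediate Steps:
N(S) = 2 + S (N(S) = S + 2 = 2 + S)
U(L) = 2*L*(1 + L) (U(L) = (L + 1)*(2*L) = (1 + L)*(2*L) = 2*L*(1 + L))
K(j) = 5 - j² + 14*j (K(j) = 4 - ((j² - 14*j) - 1) = 4 - (-1 + j² - 14*j) = 4 + (1 - j² + 14*j) = 5 - j² + 14*j)
K(23) + U(N(-5)) = (5 - 1*23² + 14*23) + 2*(2 - 5)*(1 + (2 - 5)) = (5 - 1*529 + 322) + 2*(-3)*(1 - 3) = (5 - 529 + 322) + 2*(-3)*(-2) = -202 + 12 = -190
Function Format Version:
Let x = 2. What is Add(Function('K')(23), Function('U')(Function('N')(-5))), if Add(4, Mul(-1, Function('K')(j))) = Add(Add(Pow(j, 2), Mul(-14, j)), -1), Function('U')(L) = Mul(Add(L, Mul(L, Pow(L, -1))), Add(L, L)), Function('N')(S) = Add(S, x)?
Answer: -190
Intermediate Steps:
Function('N')(S) = Add(2, S) (Function('N')(S) = Add(S, 2) = Add(2, S))
Function('U')(L) = Mul(2, L, Add(1, L)) (Function('U')(L) = Mul(Add(L, 1), Mul(2, L)) = Mul(Add(1, L), Mul(2, L)) = Mul(2, L, Add(1, L)))
Function('K')(j) = Add(5, Mul(-1, Pow(j, 2)), Mul(14, j)) (Function('K')(j) = Add(4, Mul(-1, Add(Add(Pow(j, 2), Mul(-14, j)), -1))) = Add(4, Mul(-1, Add(-1, Pow(j, 2), Mul(-14, j)))) = Add(4, Add(1, Mul(-1, Pow(j, 2)), Mul(14, j))) = Add(5, Mul(-1, Pow(j, 2)), Mul(14, j)))
Add(Function('K')(23), Function('U')(Function('N')(-5))) = Add(Add(5, Mul(-1, Pow(23, 2)), Mul(14, 23)), Mul(2, Add(2, -5), Add(1, Add(2, -5)))) = Add(Add(5, Mul(-1, 529), 322), Mul(2, -3, Add(1, -3))) = Add(Add(5, -529, 322), Mul(2, -3, -2)) = Add(-202, 12) = -190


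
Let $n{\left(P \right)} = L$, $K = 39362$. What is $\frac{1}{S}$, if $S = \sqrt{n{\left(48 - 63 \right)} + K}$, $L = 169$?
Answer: $\frac{\sqrt{39531}}{39531} \approx 0.0050296$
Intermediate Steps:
$n{\left(P \right)} = 169$
$S = \sqrt{39531}$ ($S = \sqrt{169 + 39362} = \sqrt{39531} \approx 198.82$)
$\frac{1}{S} = \frac{1}{\sqrt{39531}} = \frac{\sqrt{39531}}{39531}$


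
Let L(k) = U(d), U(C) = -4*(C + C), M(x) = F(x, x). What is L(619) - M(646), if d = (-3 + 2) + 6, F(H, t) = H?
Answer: -686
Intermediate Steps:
M(x) = x
d = 5 (d = -1 + 6 = 5)
U(C) = -8*C
L(k) = -40 (L(k) = -8*5 = -40)
L(619) - M(646) = -40 - 1*646 = -40 - 646 = -686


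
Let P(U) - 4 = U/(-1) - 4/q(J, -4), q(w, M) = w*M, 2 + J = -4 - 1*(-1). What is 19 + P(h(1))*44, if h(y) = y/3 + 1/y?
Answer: 1913/15 ≈ 127.53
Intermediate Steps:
J = -5 (J = -2 + (-4 - 1*(-1)) = -2 + (-4 + 1) = -2 - 3 = -5)
q(w, M) = M*w
h(y) = 1/y + y/3 (h(y) = y*(1/3) + 1/y = y/3 + 1/y = 1/y + y/3)
P(U) = 19/5 - U (P(U) = 4 + (U/(-1) - 4/((-4*(-5)))) = 4 + (U*(-1) - 4/20) = 4 + (-U - 4*1/20) = 4 + (-U - 1/5) = 4 + (-1/5 - U) = 19/5 - U)
19 + P(h(1))*44 = 19 + (19/5 - (1/1 + (1/3)*1))*44 = 19 + (19/5 - (1 + 1/3))*44 = 19 + (19/5 - 1*4/3)*44 = 19 + (19/5 - 4/3)*44 = 19 + (37/15)*44 = 19 + 1628/15 = 1913/15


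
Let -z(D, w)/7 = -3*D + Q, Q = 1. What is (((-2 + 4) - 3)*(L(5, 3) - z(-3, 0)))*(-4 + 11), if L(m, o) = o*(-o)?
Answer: -427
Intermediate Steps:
z(D, w) = -7 + 21*D (z(D, w) = -7*(-3*D + 1) = -7*(1 - 3*D) = -7 + 21*D)
L(m, o) = -o**2
(((-2 + 4) - 3)*(L(5, 3) - z(-3, 0)))*(-4 + 11) = (((-2 + 4) - 3)*(-1*3**2 - (-7 + 21*(-3))))*(-4 + 11) = ((2 - 3)*(-1*9 - (-7 - 63)))*7 = -(-9 - 1*(-70))*7 = -(-9 + 70)*7 = -1*61*7 = -61*7 = -427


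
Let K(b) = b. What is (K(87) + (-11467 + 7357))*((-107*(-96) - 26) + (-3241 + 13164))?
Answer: -81139887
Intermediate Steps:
(K(87) + (-11467 + 7357))*((-107*(-96) - 26) + (-3241 + 13164)) = (87 + (-11467 + 7357))*((-107*(-96) - 26) + (-3241 + 13164)) = (87 - 4110)*((10272 - 26) + 9923) = -4023*(10246 + 9923) = -4023*20169 = -81139887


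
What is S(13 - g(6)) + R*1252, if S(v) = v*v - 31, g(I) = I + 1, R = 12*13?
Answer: 195317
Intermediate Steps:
R = 156
g(I) = 1 + I
S(v) = -31 + v² (S(v) = v² - 31 = -31 + v²)
S(13 - g(6)) + R*1252 = (-31 + (13 - (1 + 6))²) + 156*1252 = (-31 + (13 - 1*7)²) + 195312 = (-31 + (13 - 7)²) + 195312 = (-31 + 6²) + 195312 = (-31 + 36) + 195312 = 5 + 195312 = 195317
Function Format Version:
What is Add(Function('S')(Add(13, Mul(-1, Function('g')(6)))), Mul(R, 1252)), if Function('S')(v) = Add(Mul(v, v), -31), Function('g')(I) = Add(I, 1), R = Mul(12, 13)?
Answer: 195317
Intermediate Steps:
R = 156
Function('g')(I) = Add(1, I)
Function('S')(v) = Add(-31, Pow(v, 2)) (Function('S')(v) = Add(Pow(v, 2), -31) = Add(-31, Pow(v, 2)))
Add(Function('S')(Add(13, Mul(-1, Function('g')(6)))), Mul(R, 1252)) = Add(Add(-31, Pow(Add(13, Mul(-1, Add(1, 6))), 2)), Mul(156, 1252)) = Add(Add(-31, Pow(Add(13, Mul(-1, 7)), 2)), 195312) = Add(Add(-31, Pow(Add(13, -7), 2)), 195312) = Add(Add(-31, Pow(6, 2)), 195312) = Add(Add(-31, 36), 195312) = Add(5, 195312) = 195317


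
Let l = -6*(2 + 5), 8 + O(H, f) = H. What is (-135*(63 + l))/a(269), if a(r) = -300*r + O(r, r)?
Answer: 945/26813 ≈ 0.035244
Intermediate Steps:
O(H, f) = -8 + H
a(r) = -8 - 299*r (a(r) = -300*r + (-8 + r) = -8 - 299*r)
l = -42 (l = -6*7 = -42)
(-135*(63 + l))/a(269) = (-135*(63 - 42))/(-8 - 299*269) = (-135*21)/(-8 - 80431) = -2835/(-80439) = -2835*(-1/80439) = 945/26813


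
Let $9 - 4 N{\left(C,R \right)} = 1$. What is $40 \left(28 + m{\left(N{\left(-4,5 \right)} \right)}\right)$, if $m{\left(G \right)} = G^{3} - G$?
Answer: $1360$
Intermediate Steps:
$N{\left(C,R \right)} = 2$ ($N{\left(C,R \right)} = \frac{9}{4} - \frac{1}{4} = 2$)
$40 \left(28 + m{\left(N{\left(-4,5 \right)} \right)}\right) = 40 \left(28 + \left(2^{3} - 2\right)\right) = 40 \left(28 + \left(8 - 2\right)\right) = 40 \left(28 + 6\right) = 40 \cdot 34 = 1360$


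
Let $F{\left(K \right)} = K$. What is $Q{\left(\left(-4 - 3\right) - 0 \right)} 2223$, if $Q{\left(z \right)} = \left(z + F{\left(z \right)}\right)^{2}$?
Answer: $435708$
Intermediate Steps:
$Q{\left(z \right)} = 4 z^{2}$ ($Q{\left(z \right)} = \left(z + z\right)^{2} = \left(2 z\right)^{2} = 4 z^{2}$)
$Q{\left(\left(-4 - 3\right) - 0 \right)} 2223 = 4 \left(\left(-4 - 3\right) - 0\right)^{2} \cdot 2223 = 4 \left(\left(-4 - 3\right) + 0\right)^{2} \cdot 2223 = 4 \left(-7 + 0\right)^{2} \cdot 2223 = 4 \left(-7\right)^{2} \cdot 2223 = 4 \cdot 49 \cdot 2223 = 196 \cdot 2223 = 435708$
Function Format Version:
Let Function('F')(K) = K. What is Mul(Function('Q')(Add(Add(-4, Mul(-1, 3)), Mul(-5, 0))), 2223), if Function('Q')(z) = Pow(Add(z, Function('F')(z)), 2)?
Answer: 435708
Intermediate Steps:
Function('Q')(z) = Mul(4, Pow(z, 2)) (Function('Q')(z) = Pow(Add(z, z), 2) = Pow(Mul(2, z), 2) = Mul(4, Pow(z, 2)))
Mul(Function('Q')(Add(Add(-4, Mul(-1, 3)), Mul(-5, 0))), 2223) = Mul(Mul(4, Pow(Add(Add(-4, Mul(-1, 3)), Mul(-5, 0)), 2)), 2223) = Mul(Mul(4, Pow(Add(Add(-4, -3), 0), 2)), 2223) = Mul(Mul(4, Pow(Add(-7, 0), 2)), 2223) = Mul(Mul(4, Pow(-7, 2)), 2223) = Mul(Mul(4, 49), 2223) = Mul(196, 2223) = 435708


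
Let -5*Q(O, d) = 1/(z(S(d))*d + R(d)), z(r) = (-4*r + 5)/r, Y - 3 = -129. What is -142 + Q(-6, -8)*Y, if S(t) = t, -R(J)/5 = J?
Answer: -7792/55 ≈ -141.67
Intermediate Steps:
Y = -126 (Y = 3 - 129 = -126)
R(J) = -5*J
z(r) = (5 - 4*r)/r
Q(O, d) = -1/(5*(-5*d + d*(-4 + 5/d))) (Q(O, d) = -1/(5*((-4 + 5/d)*d - 5*d)) = -1/(5*(d*(-4 + 5/d) - 5*d)) = -1/(5*(-5*d + d*(-4 + 5/d))))
-142 + Q(-6, -8)*Y = -142 + (1/(5*(-5 + 9*(-8))))*(-126) = -142 + (1/(5*(-5 - 72)))*(-126) = -142 + ((1/5)/(-77))*(-126) = -142 + ((1/5)*(-1/77))*(-126) = -142 - 1/385*(-126) = -142 + 18/55 = -7792/55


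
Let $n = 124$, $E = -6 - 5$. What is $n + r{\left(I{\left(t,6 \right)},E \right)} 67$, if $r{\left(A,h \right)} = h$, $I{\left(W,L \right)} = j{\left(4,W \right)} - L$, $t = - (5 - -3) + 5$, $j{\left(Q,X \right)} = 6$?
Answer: $-613$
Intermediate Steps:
$E = -11$
$t = -3$ ($t = - (5 + 3) + 5 = \left(-1\right) 8 + 5 = -8 + 5 = -3$)
$I{\left(W,L \right)} = 6 - L$
$n + r{\left(I{\left(t,6 \right)},E \right)} 67 = 124 - 737 = -613$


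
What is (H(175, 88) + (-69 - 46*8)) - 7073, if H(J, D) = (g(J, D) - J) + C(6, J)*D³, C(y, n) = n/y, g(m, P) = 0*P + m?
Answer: 59606270/3 ≈ 1.9869e+7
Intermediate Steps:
g(m, P) = m (g(m, P) = 0 + m = m)
H(J, D) = J*D³/6 (H(J, D) = (J - J) + (J/6)*D³ = 0 + (J*(⅙))*D³ = 0 + (J/6)*D³ = 0 + J*D³/6 = J*D³/6)
(H(175, 88) + (-69 - 46*8)) - 7073 = ((⅙)*175*88³ + (-69 - 46*8)) - 7073 = ((⅙)*175*681472 + (-69 - 368)) - 7073 = (59628800/3 - 437) - 7073 = 59627489/3 - 7073 = 59606270/3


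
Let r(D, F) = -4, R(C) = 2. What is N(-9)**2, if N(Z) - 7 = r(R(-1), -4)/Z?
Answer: 4489/81 ≈ 55.420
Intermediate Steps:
N(Z) = 7 - 4/Z
N(-9)**2 = (7 - 4/(-9))**2 = (7 - 4*(-1/9))**2 = (7 + 4/9)**2 = (67/9)**2 = 4489/81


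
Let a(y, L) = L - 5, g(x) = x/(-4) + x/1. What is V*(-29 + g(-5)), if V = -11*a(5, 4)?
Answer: -1441/4 ≈ -360.25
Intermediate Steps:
g(x) = 3*x/4 (g(x) = x*(-1/4) + x*1 = -x/4 + x = 3*x/4)
a(y, L) = -5 + L
V = 11 (V = -11*(-5 + 4) = -11*(-1) = 11)
V*(-29 + g(-5)) = 11*(-29 + (3/4)*(-5)) = 11*(-29 - 15/4) = 11*(-131/4) = -1441/4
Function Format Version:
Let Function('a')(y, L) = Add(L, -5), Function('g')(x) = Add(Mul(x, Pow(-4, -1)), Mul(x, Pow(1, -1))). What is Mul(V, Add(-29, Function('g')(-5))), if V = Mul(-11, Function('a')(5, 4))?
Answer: Rational(-1441, 4) ≈ -360.25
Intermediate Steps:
Function('g')(x) = Mul(Rational(3, 4), x) (Function('g')(x) = Add(Mul(x, Rational(-1, 4)), Mul(x, 1)) = Add(Mul(Rational(-1, 4), x), x) = Mul(Rational(3, 4), x))
Function('a')(y, L) = Add(-5, L)
V = 11 (V = Mul(-11, Add(-5, 4)) = Mul(-11, -1) = 11)
Mul(V, Add(-29, Function('g')(-5))) = Mul(11, Add(-29, Mul(Rational(3, 4), -5))) = Mul(11, Add(-29, Rational(-15, 4))) = Mul(11, Rational(-131, 4)) = Rational(-1441, 4)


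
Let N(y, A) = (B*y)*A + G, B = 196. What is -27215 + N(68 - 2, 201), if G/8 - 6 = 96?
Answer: 2573737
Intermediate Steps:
G = 816 (G = 48 + 8*96 = 48 + 768 = 816)
N(y, A) = 816 + 196*A*y (N(y, A) = (196*y)*A + 816 = 196*A*y + 816 = 816 + 196*A*y)
-27215 + N(68 - 2, 201) = -27215 + (816 + 196*201*(68 - 2)) = -27215 + (816 + 196*201*66) = -27215 + (816 + 2600136) = -27215 + 2600952 = 2573737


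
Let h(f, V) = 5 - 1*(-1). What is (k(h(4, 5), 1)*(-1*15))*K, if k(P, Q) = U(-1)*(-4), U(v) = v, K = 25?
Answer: -1500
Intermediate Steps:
h(f, V) = 6 (h(f, V) = 5 + 1 = 6)
k(P, Q) = 4 (k(P, Q) = -1*(-4) = 4)
(k(h(4, 5), 1)*(-1*15))*K = (4*(-1*15))*25 = (4*(-15))*25 = -60*25 = -1500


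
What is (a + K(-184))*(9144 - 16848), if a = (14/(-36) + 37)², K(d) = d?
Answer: -80178310/9 ≈ -8.9087e+6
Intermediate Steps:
a = 434281/324 (a = (14*(-1/36) + 37)² = (-7/18 + 37)² = (659/18)² = 434281/324 ≈ 1340.4)
(a + K(-184))*(9144 - 16848) = (434281/324 - 184)*(9144 - 16848) = (374665/324)*(-7704) = -80178310/9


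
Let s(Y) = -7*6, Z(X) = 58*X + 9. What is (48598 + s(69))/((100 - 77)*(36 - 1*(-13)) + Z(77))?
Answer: 24278/2801 ≈ 8.6676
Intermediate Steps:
Z(X) = 9 + 58*X
s(Y) = -42
(48598 + s(69))/((100 - 77)*(36 - 1*(-13)) + Z(77)) = (48598 - 42)/((100 - 77)*(36 - 1*(-13)) + (9 + 58*77)) = 48556/(23*(36 + 13) + (9 + 4466)) = 48556/(23*49 + 4475) = 48556/(1127 + 4475) = 48556/5602 = 48556*(1/5602) = 24278/2801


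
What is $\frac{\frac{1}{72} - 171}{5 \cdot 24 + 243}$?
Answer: $- \frac{12311}{26136} \approx -0.47104$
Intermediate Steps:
$\frac{\frac{1}{72} - 171}{5 \cdot 24 + 243} = \frac{\frac{1}{72} - 171}{120 + 243} = - \frac{12311}{72 \cdot 363} = \left(- \frac{12311}{72}\right) \frac{1}{363} = - \frac{12311}{26136}$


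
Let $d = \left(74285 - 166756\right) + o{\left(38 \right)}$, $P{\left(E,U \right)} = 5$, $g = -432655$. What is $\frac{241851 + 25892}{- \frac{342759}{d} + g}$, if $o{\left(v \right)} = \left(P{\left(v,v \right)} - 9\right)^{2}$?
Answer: $- \frac{1076268655}{1739164142} \approx -0.61884$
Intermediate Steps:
$o{\left(v \right)} = 16$ ($o{\left(v \right)} = \left(5 - 9\right)^{2} = \left(-4\right)^{2} = 16$)
$d = -92455$ ($d = \left(74285 - 166756\right) + 16 = -92471 + 16 = -92455$)
$\frac{241851 + 25892}{- \frac{342759}{d} + g} = \frac{241851 + 25892}{- \frac{342759}{-92455} - 432655} = \frac{267743}{\left(-342759\right) \left(- \frac{1}{92455}\right) - 432655} = \frac{267743}{\frac{342759}{92455} - 432655} = \frac{267743}{- \frac{40000775266}{92455}} = 267743 \left(- \frac{92455}{40000775266}\right) = - \frac{1076268655}{1739164142}$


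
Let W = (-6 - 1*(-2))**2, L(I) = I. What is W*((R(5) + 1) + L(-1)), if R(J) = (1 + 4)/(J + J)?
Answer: 8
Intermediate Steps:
R(J) = 5/(2*J) (R(J) = 5/((2*J)) = 5*(1/(2*J)) = 5/(2*J))
W = 16 (W = (-6 + 2)**2 = (-4)**2 = 16)
W*((R(5) + 1) + L(-1)) = 16*(((5/2)/5 + 1) - 1) = 16*(((5/2)*(1/5) + 1) - 1) = 16*((1/2 + 1) - 1) = 16*(3/2 - 1) = 16*(1/2) = 8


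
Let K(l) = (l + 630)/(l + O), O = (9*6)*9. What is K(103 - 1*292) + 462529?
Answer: 15263506/33 ≈ 4.6253e+5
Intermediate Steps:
O = 486 (O = 54*9 = 486)
K(l) = (630 + l)/(486 + l) (K(l) = (l + 630)/(l + 486) = (630 + l)/(486 + l))
K(103 - 1*292) + 462529 = (630 + (103 - 1*292))/(486 + (103 - 1*292)) + 462529 = (630 + (103 - 292))/(486 + (103 - 292)) + 462529 = (630 - 189)/(486 - 189) + 462529 = 441/297 + 462529 = (1/297)*441 + 462529 = 49/33 + 462529 = 15263506/33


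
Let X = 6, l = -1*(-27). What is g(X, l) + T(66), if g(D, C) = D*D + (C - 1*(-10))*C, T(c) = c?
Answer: 1101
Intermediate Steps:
l = 27
g(D, C) = D**2 + C*(10 + C) (g(D, C) = D**2 + (C + 10)*C = D**2 + (10 + C)*C = D**2 + C*(10 + C))
g(X, l) + T(66) = (27**2 + 6**2 + 10*27) + 66 = (729 + 36 + 270) + 66 = 1035 + 66 = 1101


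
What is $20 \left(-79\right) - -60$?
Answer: $-1520$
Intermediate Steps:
$20 \left(-79\right) - -60 = -1580 + 60 = -1520$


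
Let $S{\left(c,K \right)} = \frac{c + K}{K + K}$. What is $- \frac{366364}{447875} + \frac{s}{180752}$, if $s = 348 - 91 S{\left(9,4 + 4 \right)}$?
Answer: $- \frac{1057735506273}{1295268832000} \approx -0.81661$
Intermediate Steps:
$S{\left(c,K \right)} = \frac{K + c}{2 K}$
$s = \frac{4021}{16}$ ($s = 348 - 91 \frac{\left(4 + 4\right) + 9}{2 \left(4 + 4\right)} = 348 - 91 \frac{8 + 9}{2 \cdot 8} = 348 - 91 \cdot \frac{1}{2} \cdot \frac{1}{8} \cdot 17 = 348 - \frac{1547}{16} = \frac{4021}{16} \approx 251.31$)
$- \frac{366364}{447875} + \frac{s}{180752} = - \frac{366364}{447875} + \frac{4021}{16 \cdot 180752} = \left(-366364\right) \frac{1}{447875} + \frac{4021}{16} \cdot \frac{1}{180752} = - \frac{366364}{447875} + \frac{4021}{2892032} = - \frac{1057735506273}{1295268832000}$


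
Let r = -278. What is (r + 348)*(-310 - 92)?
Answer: -28140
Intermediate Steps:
(r + 348)*(-310 - 92) = (-278 + 348)*(-310 - 92) = 70*(-402) = -28140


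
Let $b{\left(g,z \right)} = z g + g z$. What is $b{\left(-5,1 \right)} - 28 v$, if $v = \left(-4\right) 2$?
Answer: $214$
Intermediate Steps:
$b{\left(g,z \right)} = 2 g z$ ($b{\left(g,z \right)} = g z + g z = 2 g z$)
$v = -8$
$b{\left(-5,1 \right)} - 28 v = 2 \left(-5\right) 1 - -224 = -10 + 224 = 214$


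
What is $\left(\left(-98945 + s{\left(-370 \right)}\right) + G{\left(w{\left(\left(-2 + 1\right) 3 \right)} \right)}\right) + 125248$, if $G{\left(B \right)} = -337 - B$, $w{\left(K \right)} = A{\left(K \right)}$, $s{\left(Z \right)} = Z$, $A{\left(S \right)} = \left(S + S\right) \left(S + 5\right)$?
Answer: $25608$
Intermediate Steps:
$A{\left(S \right)} = 2 S \left(5 + S\right)$
$w{\left(K \right)} = 2 K \left(5 + K\right)$
$\left(\left(-98945 + s{\left(-370 \right)}\right) + G{\left(w{\left(\left(-2 + 1\right) 3 \right)} \right)}\right) + 125248 = \left(\left(-98945 - 370\right) - \left(337 + 2 \left(-2 + 1\right) 3 \left(5 + \left(-2 + 1\right) 3\right)\right)\right) + 125248 = \left(-99315 - \left(337 + 2 \left(\left(-1\right) 3\right) \left(5 - 3\right)\right)\right) + 125248 = \left(-99315 - \left(337 + 2 \left(-3\right) \left(5 - 3\right)\right)\right) + 125248 = \left(-99315 - \left(337 + 2 \left(-3\right) 2\right)\right) + 125248 = \left(-99315 - 325\right) + 125248 = -99640 + 125248 = 25608$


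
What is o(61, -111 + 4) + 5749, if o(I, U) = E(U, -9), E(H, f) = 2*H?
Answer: 5535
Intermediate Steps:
o(I, U) = 2*U
o(61, -111 + 4) + 5749 = 2*(-111 + 4) + 5749 = 2*(-107) + 5749 = -214 + 5749 = 5535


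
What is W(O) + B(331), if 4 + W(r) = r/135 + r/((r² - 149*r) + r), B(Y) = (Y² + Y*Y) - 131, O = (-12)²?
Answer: 13139269/60 ≈ 2.1899e+5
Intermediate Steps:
O = 144
B(Y) = -131 + 2*Y² (B(Y) = (Y² + Y²) - 131 = 2*Y² - 131 = -131 + 2*Y²)
W(r) = -4 + r/135 + r/(r² - 148*r) (W(r) = -4 + (r/135 + r/((r² - 149*r) + r)) = -4 + (r*(1/135) + r/(r² - 148*r)) = -4 + (r/135 + r/(r² - 148*r)) = -4 + r/135 + r/(r² - 148*r))
W(O) + B(331) = (80055 + 144² - 688*144)/(135*(-148 + 144)) + (-131 + 2*331²) = (1/135)*(80055 + 20736 - 99072)/(-4) + (-131 + 2*109561) = (1/135)*(-¼)*1719 + (-131 + 219122) = -191/60 + 218991 = 13139269/60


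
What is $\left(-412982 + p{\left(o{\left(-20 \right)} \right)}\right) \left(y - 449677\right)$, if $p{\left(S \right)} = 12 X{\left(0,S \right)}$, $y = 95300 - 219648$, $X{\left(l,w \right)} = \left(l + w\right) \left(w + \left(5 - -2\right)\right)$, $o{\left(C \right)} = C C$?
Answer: $-884353247450$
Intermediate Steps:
$o{\left(C \right)} = C^{2}$
$X{\left(l,w \right)} = \left(7 + w\right) \left(l + w\right)$ ($X{\left(l,w \right)} = \left(l + w\right) \left(w + \left(5 + 2\right)\right) = \left(l + w\right) \left(w + 7\right) = \left(l + w\right) \left(7 + w\right) = \left(7 + w\right) \left(l + w\right)$)
$y = -124348$ ($y = 95300 - 219648 = -124348$)
$p{\left(S \right)} = 12 S^{2} + 84 S$ ($p{\left(S \right)} = 12 \left(S^{2} + 7 \cdot 0 + 7 S + 0 S\right) = 12 \left(S^{2} + 0 + 7 S + 0\right) = 12 \left(S^{2} + 7 S\right) = 12 S^{2} + 84 S$)
$\left(-412982 + p{\left(o{\left(-20 \right)} \right)}\right) \left(y - 449677\right) = \left(-412982 + 12 \left(-20\right)^{2} \left(7 + \left(-20\right)^{2}\right)\right) \left(-124348 - 449677\right) = \left(-412982 + 12 \cdot 400 \left(7 + 400\right)\right) \left(-574025\right) = \left(-412982 + 12 \cdot 400 \cdot 407\right) \left(-574025\right) = \left(-412982 + 1953600\right) \left(-574025\right) = 1540618 \left(-574025\right) = -884353247450$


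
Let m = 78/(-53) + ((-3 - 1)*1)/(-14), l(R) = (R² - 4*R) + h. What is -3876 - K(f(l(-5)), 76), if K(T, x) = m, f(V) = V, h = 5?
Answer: -1437556/371 ≈ -3874.8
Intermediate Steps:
l(R) = 5 + R² - 4*R (l(R) = (R² - 4*R) + 5 = 5 + R² - 4*R)
m = -440/371 (m = 78*(-1/53) - 4*1*(-1/14) = -78/53 - 4*(-1/14) = -78/53 + 2/7 = -440/371 ≈ -1.1860)
K(T, x) = -440/371
-3876 - K(f(l(-5)), 76) = -3876 - 1*(-440/371) = -3876 + 440/371 = -1437556/371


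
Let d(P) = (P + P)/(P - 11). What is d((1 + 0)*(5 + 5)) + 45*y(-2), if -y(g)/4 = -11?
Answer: 1960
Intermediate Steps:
y(g) = 44 (y(g) = -4*(-11) = 44)
d(P) = 2*P/(-11 + P) (d(P) = (2*P)/(-11 + P) = 2*P/(-11 + P))
d((1 + 0)*(5 + 5)) + 45*y(-2) = 2*((1 + 0)*(5 + 5))/(-11 + (1 + 0)*(5 + 5)) + 45*44 = 2*(1*10)/(-11 + 1*10) + 1980 = 2*10/(-11 + 10) + 1980 = 2*10/(-1) + 1980 = 2*10*(-1) + 1980 = -20 + 1980 = 1960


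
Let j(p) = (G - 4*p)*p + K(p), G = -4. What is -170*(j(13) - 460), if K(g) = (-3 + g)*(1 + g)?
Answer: 178160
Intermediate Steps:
K(g) = (1 + g)*(-3 + g)
j(p) = -3 + p**2 - 2*p + p*(-4 - 4*p) (j(p) = (-4 - 4*p)*p + (-3 + p**2 - 2*p) = p*(-4 - 4*p) + (-3 + p**2 - 2*p) = -3 + p**2 - 2*p + p*(-4 - 4*p))
-170*(j(13) - 460) = -170*((-3 - 6*13 - 3*13**2) - 460) = -170*((-3 - 78 - 3*169) - 460) = -170*((-3 - 78 - 507) - 460) = -170*(-588 - 460) = -170*(-1048) = 178160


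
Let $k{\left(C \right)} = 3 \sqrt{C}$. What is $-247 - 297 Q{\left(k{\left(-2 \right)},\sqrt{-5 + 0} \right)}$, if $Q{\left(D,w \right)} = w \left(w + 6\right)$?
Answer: $1238 - 1782 i \sqrt{5} \approx 1238.0 - 3984.7 i$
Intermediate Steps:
$Q{\left(D,w \right)} = w \left(6 + w\right)$
$-247 - 297 Q{\left(k{\left(-2 \right)},\sqrt{-5 + 0} \right)} = -247 - 297 \sqrt{-5 + 0} \left(6 + \sqrt{-5 + 0}\right) = -247 - 297 \sqrt{-5} \left(6 + \sqrt{-5}\right) = -247 - 297 i \sqrt{5} \left(6 + i \sqrt{5}\right)$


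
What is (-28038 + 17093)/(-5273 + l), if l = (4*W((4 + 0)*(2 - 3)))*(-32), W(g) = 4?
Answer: 2189/1157 ≈ 1.8920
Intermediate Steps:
l = -512 (l = (4*4)*(-32) = 16*(-32) = -512)
(-28038 + 17093)/(-5273 + l) = (-28038 + 17093)/(-5273 - 512) = -10945/(-5785) = -10945*(-1/5785) = 2189/1157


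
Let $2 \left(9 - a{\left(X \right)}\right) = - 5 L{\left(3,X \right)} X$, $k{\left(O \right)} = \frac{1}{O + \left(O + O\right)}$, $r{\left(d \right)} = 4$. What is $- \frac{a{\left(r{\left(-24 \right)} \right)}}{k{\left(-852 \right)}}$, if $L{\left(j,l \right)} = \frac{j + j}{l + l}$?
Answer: $42174$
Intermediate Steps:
$L{\left(j,l \right)} = \frac{j}{l}$ ($L{\left(j,l \right)} = \frac{2 j}{2 l} = 2 j \frac{1}{2 l} = \frac{j}{l}$)
$k{\left(O \right)} = \frac{1}{3 O}$ ($k{\left(O \right)} = \frac{1}{O + 2 O} = \frac{1}{3 O}$)
$a{\left(X \right)} = \frac{33}{2}$ ($a{\left(X \right)} = 9 - \frac{- 5 \frac{3}{X} X}{2} = 9 - \frac{- \frac{15}{X} X}{2} = 9 - - \frac{15}{2} = 9 + \frac{15}{2} = \frac{33}{2}$)
$- \frac{a{\left(r{\left(-24 \right)} \right)}}{k{\left(-852 \right)}} = - \frac{33}{2 \frac{1}{3 \left(-852\right)}} = - \frac{33}{2 \cdot \frac{1}{3} \left(- \frac{1}{852}\right)} = - \frac{33}{2 \left(- \frac{1}{2556}\right)} = - \frac{33 \left(-2556\right)}{2} = \left(-1\right) \left(-42174\right) = 42174$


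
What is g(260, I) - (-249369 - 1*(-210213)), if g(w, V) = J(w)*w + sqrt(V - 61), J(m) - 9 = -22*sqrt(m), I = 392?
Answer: 41496 + sqrt(331) - 11440*sqrt(65) ≈ -50718.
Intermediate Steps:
J(m) = 9 - 22*sqrt(m)
g(w, V) = sqrt(-61 + V) + w*(9 - 22*sqrt(w)) (g(w, V) = (9 - 22*sqrt(w))*w + sqrt(V - 61) = w*(9 - 22*sqrt(w)) + sqrt(-61 + V) = sqrt(-61 + V) + w*(9 - 22*sqrt(w)))
g(260, I) - (-249369 - 1*(-210213)) = (sqrt(-61 + 392) - 1*260*(-9 + 22*sqrt(260))) - (-249369 - 1*(-210213)) = (sqrt(331) - 1*260*(-9 + 22*(2*sqrt(65)))) - (-249369 + 210213) = (sqrt(331) - 1*260*(-9 + 44*sqrt(65))) - 1*(-39156) = (sqrt(331) + (2340 - 11440*sqrt(65))) + 39156 = (2340 + sqrt(331) - 11440*sqrt(65)) + 39156 = 41496 + sqrt(331) - 11440*sqrt(65)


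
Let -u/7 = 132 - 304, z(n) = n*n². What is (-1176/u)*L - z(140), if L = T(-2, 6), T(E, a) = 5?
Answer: -117992210/43 ≈ -2.7440e+6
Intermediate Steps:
z(n) = n³
u = 1204 (u = -7*(132 - 304) = -7*(-172) = 1204)
L = 5
(-1176/u)*L - z(140) = -1176/1204*5 - 1*140³ = -1176*1/1204*5 - 1*2744000 = -42/43*5 - 2744000 = -210/43 - 2744000 = -117992210/43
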